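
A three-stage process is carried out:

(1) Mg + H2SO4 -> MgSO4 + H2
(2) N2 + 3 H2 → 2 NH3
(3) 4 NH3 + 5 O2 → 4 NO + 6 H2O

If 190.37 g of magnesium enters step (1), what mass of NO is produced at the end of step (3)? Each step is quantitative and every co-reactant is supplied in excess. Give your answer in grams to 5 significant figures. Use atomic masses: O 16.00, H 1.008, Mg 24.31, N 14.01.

156.67 g

M(Mg) = 24.31 g/mol.
M(NO) = 14.01 + 16.00 = 30.01 g/mol.
n(Mg) = 190.37 / 24.31 = 7.83093 mol.
Reaction (1): Mg→H2 ratio 1:1 ⇒ n(H2) = 7.83093 mol.
Reaction (2): H2→NH3 ratio 3:2 ⇒ n(NH3) = 5.22062 mol.
Reaction (3): NH3→NO ratio 4:4 ⇒ n(NO) = 5.22062 mol.
Mass of NO = 5.22062 × 30.01 = 156.671 g.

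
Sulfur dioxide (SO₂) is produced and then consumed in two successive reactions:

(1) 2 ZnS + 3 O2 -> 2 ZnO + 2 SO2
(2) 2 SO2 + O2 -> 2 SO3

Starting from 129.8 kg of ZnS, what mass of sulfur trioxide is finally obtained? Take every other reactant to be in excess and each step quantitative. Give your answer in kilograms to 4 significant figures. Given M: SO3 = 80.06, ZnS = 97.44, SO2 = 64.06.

129.8 kg = 129800 g.
n(ZnS) = 129800 / 97.44 = 1332.1 mol.
Step 1 gives a 2:2 ratio of ZnS to SO2, so n(SO2) = 1332.1 mol.
In step 2 the SO2:SO3 ratio is 2:2, so n(SO3) = 1332.1 mol.
Mass of SO3 = 1332.1 × 80.06 = 106650 g = 106.6 kg.

106.6 kg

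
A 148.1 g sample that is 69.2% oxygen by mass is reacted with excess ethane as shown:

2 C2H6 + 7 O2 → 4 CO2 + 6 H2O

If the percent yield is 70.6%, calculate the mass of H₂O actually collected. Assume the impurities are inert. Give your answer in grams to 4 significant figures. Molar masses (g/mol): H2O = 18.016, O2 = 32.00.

34.92 g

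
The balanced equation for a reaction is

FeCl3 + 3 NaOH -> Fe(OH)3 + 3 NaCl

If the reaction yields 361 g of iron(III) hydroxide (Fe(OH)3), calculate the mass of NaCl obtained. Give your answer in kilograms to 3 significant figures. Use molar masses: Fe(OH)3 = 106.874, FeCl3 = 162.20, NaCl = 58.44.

n(Fe(OH)3) = 361.0 g / 106.874 g/mol = 3.378 mol.
From the equation the Fe(OH)3:NaCl mole ratio is 1:3, so n(NaCl) = 3.378 × 3/1 = 10.13 mol.
Mass of NaCl = 10.13 mol × 58.44 g/mol = 592.2 g.
Converting to kg: 592.2 g = 0.592 kg.

0.592 kg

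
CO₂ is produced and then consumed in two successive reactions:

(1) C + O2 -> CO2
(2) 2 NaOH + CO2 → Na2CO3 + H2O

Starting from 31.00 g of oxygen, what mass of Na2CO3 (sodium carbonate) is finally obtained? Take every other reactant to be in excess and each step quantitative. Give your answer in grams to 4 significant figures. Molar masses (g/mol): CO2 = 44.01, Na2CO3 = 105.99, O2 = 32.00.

102.7 g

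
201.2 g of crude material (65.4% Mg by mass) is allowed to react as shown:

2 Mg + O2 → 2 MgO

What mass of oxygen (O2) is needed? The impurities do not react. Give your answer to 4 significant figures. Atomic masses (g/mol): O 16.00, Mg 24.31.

86.60 g

Mass of pure Mg = 201.2 g × 0.654 = 131.58 g.
M(Mg) = 24.31 g/mol.
M(O2) = 2(16.00) = 32.00 g/mol.
n(Mg) = 131.58 g / 24.31 g/mol = 5.4128 mol.
From the equation the Mg:O2 mole ratio is 2:1, so n(O2) = 5.4128 × 1/2 = 2.7064 mol.
Mass of O2 = 2.7064 mol × 32.00 g/mol = 86.605 g.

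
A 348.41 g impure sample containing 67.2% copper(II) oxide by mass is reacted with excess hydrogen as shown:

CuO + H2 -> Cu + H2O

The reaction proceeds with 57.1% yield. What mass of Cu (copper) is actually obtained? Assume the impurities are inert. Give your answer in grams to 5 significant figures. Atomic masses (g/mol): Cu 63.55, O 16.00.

Pure CuO available = 348.41 g × 0.672 = 234.132 g.
M(CuO) = 63.55 + 16.00 = 79.55 g/mol.
M(Cu) = 63.55 g/mol.
n(CuO) = 234.132 g / 79.55 g/mol = 2.94320 mol.
From the equation the CuO:Cu mole ratio is 1:1, so n(Cu) = 2.94320 × 1/1 = 2.94320 mol.
Mass of Cu = 2.94320 mol × 63.55 g/mol = 187.040 g.
Actual mass collected = 187.040 g × 0.571 = 106.800 g.

106.80 g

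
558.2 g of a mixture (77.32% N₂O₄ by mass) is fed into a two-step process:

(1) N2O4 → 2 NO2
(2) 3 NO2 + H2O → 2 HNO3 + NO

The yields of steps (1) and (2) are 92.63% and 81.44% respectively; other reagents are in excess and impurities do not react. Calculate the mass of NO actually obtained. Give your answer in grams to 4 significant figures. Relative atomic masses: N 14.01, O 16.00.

70.79 g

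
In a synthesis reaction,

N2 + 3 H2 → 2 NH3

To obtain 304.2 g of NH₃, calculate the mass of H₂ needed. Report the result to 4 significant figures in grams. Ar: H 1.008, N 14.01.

54.00 g

M(NH3) = 14.01 + 3(1.008) = 17.034 g/mol.
M(H2) = 2(1.008) = 2.016 g/mol.
n(NH3) = 304.20 g / 17.034 g/mol = 17.858 mol.
From the equation the NH3:H2 mole ratio is 2:3, so n(H2) = 17.858 × 3/2 = 26.788 mol.
Mass of H2 = 26.788 mol × 2.016 g/mol = 54.004 g.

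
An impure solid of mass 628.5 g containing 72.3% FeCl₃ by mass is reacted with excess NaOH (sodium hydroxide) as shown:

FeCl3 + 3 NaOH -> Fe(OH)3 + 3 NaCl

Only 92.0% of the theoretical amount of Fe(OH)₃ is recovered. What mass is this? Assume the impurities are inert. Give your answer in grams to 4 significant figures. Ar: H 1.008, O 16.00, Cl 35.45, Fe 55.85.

275.5 g

Pure FeCl3 available = 628.5 g × 0.723 = 454.41 g.
M(FeCl3) = 55.85 + 3(35.45) = 162.20 g/mol.
M(Fe(OH)3) = 55.85 + 3(16.00) + 3(1.008) = 106.874 g/mol.
n(FeCl3) = 454.41 g / 162.20 g/mol = 2.8015 mol.
From the equation the FeCl3:Fe(OH)3 mole ratio is 1:1, so n(Fe(OH)3) = 2.8015 × 1/1 = 2.8015 mol.
Mass of Fe(OH)3 = 2.8015 mol × 106.874 g/mol = 299.41 g.
Actual mass collected = 299.41 g × 0.920 = 275.46 g.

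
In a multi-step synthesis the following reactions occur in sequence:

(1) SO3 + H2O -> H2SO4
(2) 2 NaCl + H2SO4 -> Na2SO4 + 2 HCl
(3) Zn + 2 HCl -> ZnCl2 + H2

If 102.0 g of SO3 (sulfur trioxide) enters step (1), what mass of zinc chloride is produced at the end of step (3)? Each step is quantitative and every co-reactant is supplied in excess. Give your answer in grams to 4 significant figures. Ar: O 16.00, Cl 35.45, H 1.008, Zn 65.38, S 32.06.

173.6 g

M(SO3) = 32.06 + 3(16.00) = 80.06 g/mol.
M(ZnCl2) = 65.38 + 2(35.45) = 136.28 g/mol.
n(SO3) = 102.0 / 80.06 = 1.2740 mol.
Reaction (1): SO3→H2SO4 ratio 1:1 ⇒ n(H2SO4) = 1.2740 mol.
Reaction (2): H2SO4→HCl ratio 1:2 ⇒ n(HCl) = 2.5481 mol.
Reaction (3): HCl→ZnCl2 ratio 2:1 ⇒ n(ZnCl2) = 1.2740 mol.
Mass of ZnCl2 = 1.2740 × 136.28 = 173.63 g.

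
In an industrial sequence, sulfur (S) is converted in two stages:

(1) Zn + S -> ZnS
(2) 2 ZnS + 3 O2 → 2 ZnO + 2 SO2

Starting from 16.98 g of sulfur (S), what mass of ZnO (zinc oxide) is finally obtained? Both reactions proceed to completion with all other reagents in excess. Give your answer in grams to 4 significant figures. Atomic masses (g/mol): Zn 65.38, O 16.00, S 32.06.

43.10 g

M(S) = 32.06 g/mol.
M(ZnO) = 65.38 + 16.00 = 81.38 g/mol.
n(S) = 16.980 / 32.06 = 0.52963 mol.
Step 1 gives a 1:1 ratio of S to ZnS, so n(ZnS) = 0.52963 mol.
In step 2 the ZnS:ZnO ratio is 2:2, so n(ZnO) = 0.52963 mol.
Mass of ZnO = 0.52963 × 81.38 = 43.101 g.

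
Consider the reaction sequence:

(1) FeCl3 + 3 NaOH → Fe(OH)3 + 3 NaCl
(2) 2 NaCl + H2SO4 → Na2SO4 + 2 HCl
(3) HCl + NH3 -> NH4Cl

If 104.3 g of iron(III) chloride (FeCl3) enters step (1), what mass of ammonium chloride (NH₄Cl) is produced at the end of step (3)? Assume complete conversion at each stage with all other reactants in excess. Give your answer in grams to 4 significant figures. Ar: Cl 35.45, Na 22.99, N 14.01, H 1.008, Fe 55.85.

M(FeCl3) = 55.85 + 3(35.45) = 162.20 g/mol.
M(NH4Cl) = 14.01 + 4(1.008) + 35.45 = 53.492 g/mol.
n(FeCl3) = 104.3 / 162.20 = 0.64303 mol.
Reaction (1): FeCl3→NaCl ratio 1:3 ⇒ n(NaCl) = 1.9291 mol.
Reaction (2): NaCl→HCl ratio 2:2 ⇒ n(HCl) = 1.9291 mol.
Reaction (3): HCl→NH4Cl ratio 1:1 ⇒ n(NH4Cl) = 1.9291 mol.
Mass of NH4Cl = 1.9291 × 53.492 = 103.19 g.

103.2 g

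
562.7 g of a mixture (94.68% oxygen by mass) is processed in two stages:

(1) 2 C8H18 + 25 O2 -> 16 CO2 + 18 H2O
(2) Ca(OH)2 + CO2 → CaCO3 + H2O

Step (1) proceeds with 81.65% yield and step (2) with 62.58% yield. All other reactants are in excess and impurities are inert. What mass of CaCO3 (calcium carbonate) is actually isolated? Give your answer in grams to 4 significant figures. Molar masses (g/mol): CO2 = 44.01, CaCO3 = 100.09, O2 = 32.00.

Pure O2 = 562.7 × 0.9468 = 532.76 g.
n(O2) = 532.76 / 32.00 = 16.649 mol.
Step 1 (O2:CO2 = 25:16): theoretical n(CO2) = 10.655 mol; at 81.65% yield, n(CO2) = 8.7000 mol.
Step 2 (CO2:CaCO3 = 1:1): theoretical n(CaCO3) = 8.7000 mol, so theoretical mass = 8.7000 × 100.09 = 870.79 g.
At 62.58% yield, actual mass of CaCO3 = 870.79 × 0.6258 = 544.94 g.

544.9 g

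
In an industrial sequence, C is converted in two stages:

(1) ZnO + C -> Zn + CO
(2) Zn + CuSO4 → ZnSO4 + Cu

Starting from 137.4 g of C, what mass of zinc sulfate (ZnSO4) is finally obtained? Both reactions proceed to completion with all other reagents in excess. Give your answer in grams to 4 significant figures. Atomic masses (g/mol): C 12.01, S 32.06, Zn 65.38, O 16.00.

1847 g

M(C) = 12.01 g/mol.
M(ZnSO4) = 65.38 + 32.06 + 4(16.00) = 161.44 g/mol.
n(C) = 137.40 / 12.01 = 11.440 mol.
Step 1 gives a 1:1 ratio of C to Zn, so n(Zn) = 11.440 mol.
In step 2 the Zn:ZnSO4 ratio is 1:1, so n(ZnSO4) = 11.440 mol.
Mass of ZnSO4 = 11.440 × 161.44 = 1846.9 g.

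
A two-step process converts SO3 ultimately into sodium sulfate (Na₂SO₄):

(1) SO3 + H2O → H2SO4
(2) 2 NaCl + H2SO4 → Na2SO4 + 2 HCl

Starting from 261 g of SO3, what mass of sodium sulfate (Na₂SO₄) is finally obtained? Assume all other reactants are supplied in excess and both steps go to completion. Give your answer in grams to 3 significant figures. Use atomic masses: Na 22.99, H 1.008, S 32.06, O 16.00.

M(SO3) = 32.06 + 3(16.00) = 80.06 g/mol.
M(Na2SO4) = 2(22.99) + 32.06 + 4(16.00) = 142.04 g/mol.
n(SO3) = 261.0 / 80.06 = 3.260 mol.
Step 1 gives a 1:1 ratio of SO3 to H2SO4, so n(H2SO4) = 3.260 mol.
In step 2 the H2SO4:Na2SO4 ratio is 1:1, so n(Na2SO4) = 3.260 mol.
Mass of Na2SO4 = 3.260 × 142.04 = 463.1 g.

463 g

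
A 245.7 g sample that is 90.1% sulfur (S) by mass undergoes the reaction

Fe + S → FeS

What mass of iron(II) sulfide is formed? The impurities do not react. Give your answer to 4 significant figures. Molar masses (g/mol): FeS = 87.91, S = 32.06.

607.0 g

Mass of pure S = 245.7 g × 0.901 = 221.38 g.
n(S) = 221.38 g / 32.06 g/mol = 6.9050 mol.
From the equation the S:FeS mole ratio is 1:1, so n(FeS) = 6.9050 × 1/1 = 6.9050 mol.
Mass of FeS = 6.9050 mol × 87.91 g/mol = 607.02 g.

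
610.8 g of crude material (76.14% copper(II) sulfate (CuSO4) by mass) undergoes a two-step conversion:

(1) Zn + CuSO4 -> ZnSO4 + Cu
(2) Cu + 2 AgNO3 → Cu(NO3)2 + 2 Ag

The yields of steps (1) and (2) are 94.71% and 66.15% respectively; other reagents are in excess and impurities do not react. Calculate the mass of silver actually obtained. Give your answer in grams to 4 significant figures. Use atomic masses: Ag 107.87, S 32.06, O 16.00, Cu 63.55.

Pure CuSO4 = 610.8 × 0.7614 = 465.06 g.
M(CuSO4) = 63.55 + 32.06 + 4(16.00) = 159.61 g/mol.
M(Ag) = 107.87 g/mol.
n(CuSO4) = 465.06 / 159.61 = 2.9137 mol.
Step 1 (CuSO4:Cu = 1:1): theoretical n(Cu) = 2.9137 mol; at 94.71% yield, n(Cu) = 2.7596 mol.
Step 2 (Cu:Ag = 1:2): theoretical n(Ag) = 5.5192 mol, so theoretical mass = 5.5192 × 107.87 = 595.36 g.
At 66.15% yield, actual mass of Ag = 595.36 × 0.6615 = 393.83 g.

393.8 g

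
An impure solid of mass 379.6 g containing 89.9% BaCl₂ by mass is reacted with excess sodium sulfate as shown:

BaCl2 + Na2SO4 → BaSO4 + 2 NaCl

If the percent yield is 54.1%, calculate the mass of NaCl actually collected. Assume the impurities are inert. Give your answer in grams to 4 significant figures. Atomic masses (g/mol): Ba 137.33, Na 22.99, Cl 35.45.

Pure BaCl2 available = 379.6 g × 0.899 = 341.26 g.
M(BaCl2) = 137.33 + 2(35.45) = 208.23 g/mol.
M(NaCl) = 22.99 + 35.45 = 58.44 g/mol.
n(BaCl2) = 341.26 g / 208.23 g/mol = 1.6389 mol.
From the equation the BaCl2:NaCl mole ratio is 1:2, so n(NaCl) = 1.6389 × 2/1 = 3.2777 mol.
Mass of NaCl = 3.2777 mol × 58.44 g/mol = 191.55 g.
Actual mass collected = 191.55 g × 0.541 = 103.63 g.

103.6 g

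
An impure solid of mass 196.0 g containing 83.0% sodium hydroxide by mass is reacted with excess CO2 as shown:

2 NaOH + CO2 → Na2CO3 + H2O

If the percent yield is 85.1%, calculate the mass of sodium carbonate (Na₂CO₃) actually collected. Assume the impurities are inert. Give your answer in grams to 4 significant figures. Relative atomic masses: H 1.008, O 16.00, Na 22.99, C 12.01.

Pure NaOH available = 196.0 g × 0.830 = 162.68 g.
M(NaOH) = 22.99 + 16.00 + 1.008 = 39.998 g/mol.
M(Na2CO3) = 2(22.99) + 12.01 + 3(16.00) = 105.99 g/mol.
n(NaOH) = 162.68 g / 39.998 g/mol = 4.0672 mol.
From the equation the NaOH:Na2CO3 mole ratio is 2:1, so n(Na2CO3) = 4.0672 × 1/2 = 2.0336 mol.
Mass of Na2CO3 = 2.0336 mol × 105.99 g/mol = 215.54 g.
Actual mass collected = 215.54 g × 0.851 = 183.43 g.

183.4 g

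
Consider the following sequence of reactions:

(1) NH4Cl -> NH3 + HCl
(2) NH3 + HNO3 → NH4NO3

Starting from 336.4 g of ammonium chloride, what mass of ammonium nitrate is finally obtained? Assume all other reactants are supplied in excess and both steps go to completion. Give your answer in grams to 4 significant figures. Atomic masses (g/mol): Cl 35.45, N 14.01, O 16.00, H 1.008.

503.4 g

M(NH4Cl) = 14.01 + 4(1.008) + 35.45 = 53.492 g/mol.
M(NH4NO3) = 2(14.01) + 4(1.008) + 3(16.00) = 80.052 g/mol.
n(NH4Cl) = 336.40 / 53.492 = 6.2888 mol.
Step 1 gives a 1:1 ratio of NH4Cl to NH3, so n(NH3) = 6.2888 mol.
In step 2 the NH3:NH4NO3 ratio is 1:1, so n(NH4NO3) = 6.2888 mol.
Mass of NH4NO3 = 6.2888 × 80.052 = 503.43 g.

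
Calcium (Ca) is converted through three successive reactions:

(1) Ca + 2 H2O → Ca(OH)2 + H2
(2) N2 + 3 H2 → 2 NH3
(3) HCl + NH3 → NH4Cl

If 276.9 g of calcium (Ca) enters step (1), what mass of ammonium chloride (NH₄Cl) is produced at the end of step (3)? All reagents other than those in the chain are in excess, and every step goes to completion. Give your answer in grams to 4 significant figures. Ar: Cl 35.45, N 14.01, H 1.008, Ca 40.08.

246.4 g

M(Ca) = 40.08 g/mol.
M(NH4Cl) = 14.01 + 4(1.008) + 35.45 = 53.492 g/mol.
n(Ca) = 276.9 / 40.08 = 6.9087 mol.
Reaction (1): Ca→H2 ratio 1:1 ⇒ n(H2) = 6.9087 mol.
Reaction (2): H2→NH3 ratio 3:2 ⇒ n(NH3) = 4.6058 mol.
Reaction (3): NH3→NH4Cl ratio 1:1 ⇒ n(NH4Cl) = 4.6058 mol.
Mass of NH4Cl = 4.6058 × 53.492 = 246.37 g.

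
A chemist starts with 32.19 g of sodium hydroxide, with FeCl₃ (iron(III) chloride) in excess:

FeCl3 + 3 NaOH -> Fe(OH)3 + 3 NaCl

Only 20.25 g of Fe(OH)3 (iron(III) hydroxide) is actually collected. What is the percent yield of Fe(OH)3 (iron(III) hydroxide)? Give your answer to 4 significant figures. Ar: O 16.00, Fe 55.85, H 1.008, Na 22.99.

70.63 %

M(NaOH) = 22.99 + 16.00 + 1.008 = 39.998 g/mol.
M(Fe(OH)3) = 55.85 + 3(16.00) + 3(1.008) = 106.874 g/mol.
n(NaOH) = 32.190 g / 39.998 g/mol = 0.80479 mol.
From the equation the NaOH:Fe(OH)3 mole ratio is 3:1, so n(Fe(OH)3) = 0.80479 × 1/3 = 0.26826 mol.
Mass of Fe(OH)3 = 0.26826 mol × 106.874 g/mol = 28.670 g.
This is the theoretical yield. Percent yield = 20.25 g / 28.670 g × 100% = 70.630%.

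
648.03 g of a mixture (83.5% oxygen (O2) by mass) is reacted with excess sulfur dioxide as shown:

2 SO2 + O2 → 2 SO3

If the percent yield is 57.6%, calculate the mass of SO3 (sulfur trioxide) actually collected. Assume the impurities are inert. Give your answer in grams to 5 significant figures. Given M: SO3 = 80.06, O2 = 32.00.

1559.6 g

Pure O2 available = 648.03 g × 0.835 = 541.105 g.
n(O2) = 541.105 g / 32.00 g/mol = 16.9095 mol.
From the equation the O2:SO3 mole ratio is 1:2, so n(SO3) = 16.9095 × 2/1 = 33.8191 mol.
Mass of SO3 = 33.8191 mol × 80.06 g/mol = 2707.55 g.
Actual mass collected = 2707.55 g × 0.576 = 1559.55 g.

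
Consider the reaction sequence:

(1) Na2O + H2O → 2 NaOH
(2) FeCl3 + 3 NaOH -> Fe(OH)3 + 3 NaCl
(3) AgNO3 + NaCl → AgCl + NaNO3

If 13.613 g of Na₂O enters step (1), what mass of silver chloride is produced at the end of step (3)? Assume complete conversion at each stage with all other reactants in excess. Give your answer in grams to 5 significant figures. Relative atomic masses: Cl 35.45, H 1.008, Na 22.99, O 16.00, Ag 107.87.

62.956 g

M(Na2O) = 2(22.99) + 16.00 = 61.98 g/mol.
M(AgCl) = 107.87 + 35.45 = 143.32 g/mol.
n(Na2O) = 13.613 / 61.98 = 0.219635 mol.
Reaction (1): Na2O→NaOH ratio 1:2 ⇒ n(NaOH) = 0.439271 mol.
Reaction (2): NaOH→NaCl ratio 3:3 ⇒ n(NaCl) = 0.439271 mol.
Reaction (3): NaCl→AgCl ratio 1:1 ⇒ n(AgCl) = 0.439271 mol.
Mass of AgCl = 0.439271 × 143.32 = 62.9563 g.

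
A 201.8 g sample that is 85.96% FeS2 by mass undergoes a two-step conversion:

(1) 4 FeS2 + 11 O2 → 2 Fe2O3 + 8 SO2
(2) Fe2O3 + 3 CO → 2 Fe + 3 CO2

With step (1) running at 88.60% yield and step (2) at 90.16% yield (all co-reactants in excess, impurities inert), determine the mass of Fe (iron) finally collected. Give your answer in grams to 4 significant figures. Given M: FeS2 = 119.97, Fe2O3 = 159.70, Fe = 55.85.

Pure FeS2 = 201.8 × 0.8596 = 173.47 g.
n(FeS2) = 173.47 / 119.97 = 1.4459 mol.
Step 1 (FeS2:Fe2O3 = 4:2): theoretical n(Fe2O3) = 0.72296 mol; at 88.60% yield, n(Fe2O3) = 0.64054 mol.
Step 2 (Fe2O3:Fe = 1:2): theoretical n(Fe) = 1.2811 mol, so theoretical mass = 1.2811 × 55.85 = 71.549 g.
At 90.16% yield, actual mass of Fe = 71.549 × 0.9016 = 64.508 g.

64.51 g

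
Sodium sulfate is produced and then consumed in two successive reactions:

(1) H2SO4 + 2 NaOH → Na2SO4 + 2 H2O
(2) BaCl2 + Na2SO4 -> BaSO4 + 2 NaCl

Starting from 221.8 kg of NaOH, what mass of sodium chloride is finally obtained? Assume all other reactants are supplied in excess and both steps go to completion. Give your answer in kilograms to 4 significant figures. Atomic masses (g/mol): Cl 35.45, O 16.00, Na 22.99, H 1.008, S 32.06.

324.1 kg

M(NaOH) = 22.99 + 16.00 + 1.008 = 39.998 g/mol.
M(NaCl) = 22.99 + 35.45 = 58.44 g/mol.
221.8 kg = 221800 g.
n(NaOH) = 221800 / 39.998 = 5545.3 mol.
Step 1 gives a 2:1 ratio of NaOH to Na2SO4, so n(Na2SO4) = 2772.6 mol.
In step 2 the Na2SO4:NaCl ratio is 1:2, so n(NaCl) = 5545.3 mol.
Mass of NaCl = 5545.3 × 58.44 = 324070 g = 324.1 kg.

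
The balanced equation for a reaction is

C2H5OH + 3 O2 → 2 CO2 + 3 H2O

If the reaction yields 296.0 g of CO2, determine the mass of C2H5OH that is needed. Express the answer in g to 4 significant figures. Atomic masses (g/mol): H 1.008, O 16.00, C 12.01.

M(CO2) = 12.01 + 2(16.00) = 44.01 g/mol.
M(C2H5OH) = 2(12.01) + 6(1.008) + 16.00 = 46.068 g/mol.
n(CO2) = 296.00 g / 44.01 g/mol = 6.7257 mol.
From the equation the CO2:C2H5OH mole ratio is 2:1, so n(C2H5OH) = 6.7257 × 1/2 = 3.3629 mol.
Mass of C2H5OH = 3.3629 mol × 46.068 g/mol = 154.92 g.

154.9 g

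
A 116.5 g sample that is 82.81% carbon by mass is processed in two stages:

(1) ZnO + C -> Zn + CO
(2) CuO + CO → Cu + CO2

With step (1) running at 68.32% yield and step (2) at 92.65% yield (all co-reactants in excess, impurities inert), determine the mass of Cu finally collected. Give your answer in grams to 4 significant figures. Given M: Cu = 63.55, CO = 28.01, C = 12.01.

323.1 g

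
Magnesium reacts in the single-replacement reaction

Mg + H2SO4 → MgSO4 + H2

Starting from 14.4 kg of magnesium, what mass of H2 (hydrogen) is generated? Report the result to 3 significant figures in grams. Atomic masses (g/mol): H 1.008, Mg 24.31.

1190 g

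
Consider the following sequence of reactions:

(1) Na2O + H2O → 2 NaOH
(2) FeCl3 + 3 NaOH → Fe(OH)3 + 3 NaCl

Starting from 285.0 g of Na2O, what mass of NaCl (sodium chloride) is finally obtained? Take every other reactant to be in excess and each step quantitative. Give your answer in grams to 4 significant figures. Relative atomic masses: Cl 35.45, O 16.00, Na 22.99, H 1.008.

537.4 g

M(Na2O) = 2(22.99) + 16.00 = 61.98 g/mol.
M(NaCl) = 22.99 + 35.45 = 58.44 g/mol.
n(Na2O) = 285.00 / 61.98 = 4.5983 mol.
Step 1 gives a 1:2 ratio of Na2O to NaOH, so n(NaOH) = 9.1965 mol.
In step 2 the NaOH:NaCl ratio is 3:3, so n(NaCl) = 9.1965 mol.
Mass of NaCl = 9.1965 × 58.44 = 537.44 g.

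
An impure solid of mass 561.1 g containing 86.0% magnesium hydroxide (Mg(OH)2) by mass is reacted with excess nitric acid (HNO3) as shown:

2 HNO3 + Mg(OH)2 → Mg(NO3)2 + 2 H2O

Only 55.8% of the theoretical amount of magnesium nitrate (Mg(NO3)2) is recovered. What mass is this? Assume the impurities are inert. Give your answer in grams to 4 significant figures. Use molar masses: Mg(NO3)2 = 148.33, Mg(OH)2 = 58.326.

684.8 g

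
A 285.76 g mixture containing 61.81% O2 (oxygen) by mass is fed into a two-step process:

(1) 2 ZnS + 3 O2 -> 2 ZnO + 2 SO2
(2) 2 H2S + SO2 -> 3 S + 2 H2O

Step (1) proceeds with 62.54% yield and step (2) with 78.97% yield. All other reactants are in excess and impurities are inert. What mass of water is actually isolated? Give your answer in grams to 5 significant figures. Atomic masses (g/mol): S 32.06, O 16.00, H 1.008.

Pure O2 = 285.76 × 0.6181 = 176.628 g.
M(O2) = 2(16.00) = 32.00 g/mol.
M(H2O) = 2(1.008) + 16.00 = 18.016 g/mol.
n(O2) = 176.628 / 32.00 = 5.51963 mol.
Step 1 (O2:SO2 = 3:2): theoretical n(SO2) = 3.67976 mol; at 62.54% yield, n(SO2) = 2.30132 mol.
Step 2 (SO2:H2O = 1:2): theoretical n(H2O) = 4.60264 mol, so theoretical mass = 4.60264 × 18.016 = 82.9211 g.
At 78.97% yield, actual mass of H2O = 82.9211 × 0.7897 = 65.4828 g.

65.483 g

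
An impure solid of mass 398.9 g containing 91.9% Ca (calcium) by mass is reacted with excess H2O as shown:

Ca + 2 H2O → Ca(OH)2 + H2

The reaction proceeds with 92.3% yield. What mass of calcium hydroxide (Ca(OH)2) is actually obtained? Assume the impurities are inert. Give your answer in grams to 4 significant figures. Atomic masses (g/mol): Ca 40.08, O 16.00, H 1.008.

625.5 g

Pure Ca available = 398.9 g × 0.919 = 366.59 g.
M(Ca) = 40.08 g/mol.
M(Ca(OH)2) = 40.08 + 2(16.00) + 2(1.008) = 74.096 g/mol.
n(Ca) = 366.59 g / 40.08 g/mol = 9.1464 mol.
From the equation the Ca:Ca(OH)2 mole ratio is 1:1, so n(Ca(OH)2) = 9.1464 × 1/1 = 9.1464 mol.
Mass of Ca(OH)2 = 9.1464 mol × 74.096 g/mol = 677.71 g.
Actual mass collected = 677.71 g × 0.923 = 625.53 g.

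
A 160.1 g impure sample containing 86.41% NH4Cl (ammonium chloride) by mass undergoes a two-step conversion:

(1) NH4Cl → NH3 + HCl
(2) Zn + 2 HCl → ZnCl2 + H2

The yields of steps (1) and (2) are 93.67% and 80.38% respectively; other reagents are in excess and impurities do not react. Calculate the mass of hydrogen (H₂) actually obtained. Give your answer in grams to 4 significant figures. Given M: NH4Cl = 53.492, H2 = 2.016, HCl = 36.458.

1.963 g

Pure NH4Cl = 160.1 × 0.8641 = 138.34 g.
n(NH4Cl) = 138.34 / 53.492 = 2.5862 mol.
Step 1 (NH4Cl:HCl = 1:1): theoretical n(HCl) = 2.5862 mol; at 93.67% yield, n(HCl) = 2.4225 mol.
Step 2 (HCl:H2 = 2:1): theoretical n(H2) = 1.2113 mol, so theoretical mass = 1.2113 × 2.016 = 2.4419 g.
At 80.38% yield, actual mass of H2 = 2.4419 × 0.8038 = 1.9628 g.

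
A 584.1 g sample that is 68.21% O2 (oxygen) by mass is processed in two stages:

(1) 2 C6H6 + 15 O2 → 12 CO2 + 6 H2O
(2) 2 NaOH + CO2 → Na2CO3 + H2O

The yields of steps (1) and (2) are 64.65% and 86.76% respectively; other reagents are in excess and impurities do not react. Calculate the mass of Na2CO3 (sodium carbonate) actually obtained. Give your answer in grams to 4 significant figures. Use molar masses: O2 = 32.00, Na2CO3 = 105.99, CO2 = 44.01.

Pure O2 = 584.1 × 0.6821 = 398.41 g.
n(O2) = 398.41 / 32.00 = 12.450 mol.
Step 1 (O2:CO2 = 15:12): theoretical n(CO2) = 9.9604 mol; at 64.65% yield, n(CO2) = 6.4394 mol.
Step 2 (CO2:Na2CO3 = 1:1): theoretical n(Na2CO3) = 6.4394 mol, so theoretical mass = 6.4394 × 105.99 = 682.51 g.
At 86.76% yield, actual mass of Na2CO3 = 682.51 × 0.8676 = 592.15 g.

592.1 g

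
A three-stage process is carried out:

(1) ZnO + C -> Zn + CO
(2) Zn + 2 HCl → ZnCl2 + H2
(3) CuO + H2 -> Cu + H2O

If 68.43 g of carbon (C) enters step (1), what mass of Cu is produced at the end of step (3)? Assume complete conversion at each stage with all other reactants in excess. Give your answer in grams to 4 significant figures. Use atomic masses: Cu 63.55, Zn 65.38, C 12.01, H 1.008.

362.1 g

M(C) = 12.01 g/mol.
M(Cu) = 63.55 g/mol.
n(C) = 68.43 / 12.01 = 5.6978 mol.
Reaction (1): C→Zn ratio 1:1 ⇒ n(Zn) = 5.6978 mol.
Reaction (2): Zn→H2 ratio 1:1 ⇒ n(H2) = 5.6978 mol.
Reaction (3): H2→Cu ratio 1:1 ⇒ n(Cu) = 5.6978 mol.
Mass of Cu = 5.6978 × 63.55 = 362.09 g.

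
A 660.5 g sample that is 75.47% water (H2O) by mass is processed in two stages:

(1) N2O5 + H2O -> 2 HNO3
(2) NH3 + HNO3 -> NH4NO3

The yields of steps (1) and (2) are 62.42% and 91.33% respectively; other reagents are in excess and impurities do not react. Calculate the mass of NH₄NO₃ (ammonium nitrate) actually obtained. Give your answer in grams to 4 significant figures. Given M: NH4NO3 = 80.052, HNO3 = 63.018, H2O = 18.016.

2525 g

Pure H2O = 660.5 × 0.7547 = 498.48 g.
n(H2O) = 498.48 / 18.016 = 27.669 mol.
Step 1 (H2O:HNO3 = 1:2): theoretical n(HNO3) = 55.337 mol; at 62.42% yield, n(HNO3) = 34.542 mol.
Step 2 (HNO3:NH4NO3 = 1:1): theoretical n(NH4NO3) = 34.542 mol, so theoretical mass = 34.542 × 80.052 = 2765.1 g.
At 91.33% yield, actual mass of NH4NO3 = 2765.1 × 0.9133 = 2525.4 g.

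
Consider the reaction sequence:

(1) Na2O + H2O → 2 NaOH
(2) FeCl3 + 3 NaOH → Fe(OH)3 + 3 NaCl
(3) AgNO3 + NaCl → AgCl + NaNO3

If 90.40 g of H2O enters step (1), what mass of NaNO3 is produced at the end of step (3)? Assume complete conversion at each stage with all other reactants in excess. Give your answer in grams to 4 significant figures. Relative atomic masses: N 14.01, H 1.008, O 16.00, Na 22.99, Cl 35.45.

853.0 g

M(H2O) = 2(1.008) + 16.00 = 18.016 g/mol.
M(NaNO3) = 22.99 + 14.01 + 3(16.00) = 85.00 g/mol.
n(H2O) = 90.40 / 18.016 = 5.0178 mol.
Reaction (1): H2O→NaOH ratio 1:2 ⇒ n(NaOH) = 10.036 mol.
Reaction (2): NaOH→NaCl ratio 3:3 ⇒ n(NaCl) = 10.036 mol.
Reaction (3): NaCl→NaNO3 ratio 1:1 ⇒ n(NaNO3) = 10.036 mol.
Mass of NaNO3 = 10.036 × 85.00 = 853.02 g.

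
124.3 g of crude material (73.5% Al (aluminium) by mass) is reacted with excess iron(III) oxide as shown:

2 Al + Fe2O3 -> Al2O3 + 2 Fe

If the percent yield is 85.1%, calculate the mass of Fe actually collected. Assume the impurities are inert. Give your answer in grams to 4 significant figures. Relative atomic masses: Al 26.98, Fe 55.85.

Pure Al available = 124.3 g × 0.735 = 91.360 g.
M(Al) = 26.98 g/mol.
M(Fe) = 55.85 g/mol.
n(Al) = 91.360 g / 26.98 g/mol = 3.3862 mol.
From the equation the Al:Fe mole ratio is 2:2, so n(Fe) = 3.3862 × 2/2 = 3.3862 mol.
Mass of Fe = 3.3862 mol × 55.85 g/mol = 189.12 g.
Actual mass collected = 189.12 g × 0.851 = 160.94 g.

160.9 g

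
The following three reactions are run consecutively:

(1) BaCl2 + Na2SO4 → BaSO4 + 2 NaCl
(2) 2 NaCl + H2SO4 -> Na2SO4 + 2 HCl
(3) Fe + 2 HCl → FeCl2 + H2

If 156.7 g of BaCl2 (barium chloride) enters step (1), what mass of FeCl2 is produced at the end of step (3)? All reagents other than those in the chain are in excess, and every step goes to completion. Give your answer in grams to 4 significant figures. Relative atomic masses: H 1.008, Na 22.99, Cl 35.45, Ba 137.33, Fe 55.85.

95.38 g

M(BaCl2) = 137.33 + 2(35.45) = 208.23 g/mol.
M(FeCl2) = 55.85 + 2(35.45) = 126.75 g/mol.
n(BaCl2) = 156.7 / 208.23 = 0.75253 mol.
Reaction (1): BaCl2→NaCl ratio 1:2 ⇒ n(NaCl) = 1.5051 mol.
Reaction (2): NaCl→HCl ratio 2:2 ⇒ n(HCl) = 1.5051 mol.
Reaction (3): HCl→FeCl2 ratio 2:1 ⇒ n(FeCl2) = 0.75253 mol.
Mass of FeCl2 = 0.75253 × 126.75 = 95.384 g.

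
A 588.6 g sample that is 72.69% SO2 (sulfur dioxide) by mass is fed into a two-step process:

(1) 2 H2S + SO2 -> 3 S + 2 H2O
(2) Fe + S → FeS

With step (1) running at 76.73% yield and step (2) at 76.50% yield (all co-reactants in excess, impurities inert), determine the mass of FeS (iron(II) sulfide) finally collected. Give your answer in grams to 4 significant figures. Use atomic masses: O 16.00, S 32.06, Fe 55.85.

1034 g

Pure SO2 = 588.6 × 0.7269 = 427.85 g.
M(SO2) = 32.06 + 2(16.00) = 64.06 g/mol.
M(FeS) = 55.85 + 32.06 = 87.91 g/mol.
n(SO2) = 427.85 / 64.06 = 6.6789 mol.
Step 1 (SO2:S = 1:3): theoretical n(S) = 20.037 mol; at 76.73% yield, n(S) = 15.374 mol.
Step 2 (S:FeS = 1:1): theoretical n(FeS) = 15.374 mol, so theoretical mass = 15.374 × 87.91 = 1351.6 g.
At 76.50% yield, actual mass of FeS = 1351.6 × 0.7650 = 1033.9 g.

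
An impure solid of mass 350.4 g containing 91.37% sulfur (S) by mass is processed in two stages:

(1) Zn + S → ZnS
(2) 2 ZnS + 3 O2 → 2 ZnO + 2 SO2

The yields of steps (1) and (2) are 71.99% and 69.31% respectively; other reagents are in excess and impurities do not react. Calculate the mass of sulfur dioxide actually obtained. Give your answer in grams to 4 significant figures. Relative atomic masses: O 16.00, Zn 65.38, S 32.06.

319.2 g

Pure S = 350.4 × 0.9137 = 320.16 g.
M(S) = 32.06 g/mol.
M(SO2) = 32.06 + 2(16.00) = 64.06 g/mol.
n(S) = 320.16 / 32.06 = 9.9863 mol.
Step 1 (S:ZnS = 1:1): theoretical n(ZnS) = 9.9863 mol; at 71.99% yield, n(ZnS) = 7.1891 mol.
Step 2 (ZnS:SO2 = 2:2): theoretical n(SO2) = 7.1891 mol, so theoretical mass = 7.1891 × 64.06 = 460.54 g.
At 69.31% yield, actual mass of SO2 = 460.54 × 0.6931 = 319.20 g.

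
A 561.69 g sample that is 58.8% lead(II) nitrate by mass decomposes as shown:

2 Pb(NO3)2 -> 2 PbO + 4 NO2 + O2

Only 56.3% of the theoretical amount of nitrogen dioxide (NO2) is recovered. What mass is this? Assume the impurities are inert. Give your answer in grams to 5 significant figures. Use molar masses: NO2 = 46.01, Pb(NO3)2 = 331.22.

51.659 g

Pure Pb(NO3)2 available = 561.69 g × 0.588 = 330.274 g.
n(Pb(NO3)2) = 330.274 g / 331.22 g/mol = 0.997143 mol.
From the equation the Pb(NO3)2:NO2 mole ratio is 2:4, so n(NO2) = 0.997143 × 4/2 = 1.99429 mol.
Mass of NO2 = 1.99429 mol × 46.01 g/mol = 91.7571 g.
Actual mass collected = 91.7571 g × 0.563 = 51.6592 g.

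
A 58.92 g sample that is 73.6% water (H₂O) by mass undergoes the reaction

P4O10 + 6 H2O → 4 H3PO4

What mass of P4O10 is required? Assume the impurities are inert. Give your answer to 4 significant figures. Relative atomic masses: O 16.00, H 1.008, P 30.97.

Mass of pure H2O = 58.92 g × 0.736 = 43.365 g.
M(H2O) = 2(1.008) + 16.00 = 18.016 g/mol.
M(P4O10) = 4(30.97) + 10(16.00) = 283.88 g/mol.
n(H2O) = 43.365 g / 18.016 g/mol = 2.4070 mol.
From the equation the H2O:P4O10 mole ratio is 6:1, so n(P4O10) = 2.4070 × 1/6 = 0.40117 mol.
Mass of P4O10 = 0.40117 mol × 283.88 g/mol = 113.88 g.

113.9 g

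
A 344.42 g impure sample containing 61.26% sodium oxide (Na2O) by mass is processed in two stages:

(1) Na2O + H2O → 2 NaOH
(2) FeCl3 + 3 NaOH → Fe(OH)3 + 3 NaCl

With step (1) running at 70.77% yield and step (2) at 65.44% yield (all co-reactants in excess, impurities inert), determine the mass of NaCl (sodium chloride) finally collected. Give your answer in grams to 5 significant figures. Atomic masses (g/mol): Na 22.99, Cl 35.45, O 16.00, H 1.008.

Pure Na2O = 344.42 × 0.6126 = 210.992 g.
M(Na2O) = 2(22.99) + 16.00 = 61.98 g/mol.
M(NaCl) = 22.99 + 35.45 = 58.44 g/mol.
n(Na2O) = 210.992 / 61.98 = 3.40419 mol.
Step 1 (Na2O:NaOH = 1:2): theoretical n(NaOH) = 6.80838 mol; at 70.77% yield, n(NaOH) = 4.81829 mol.
Step 2 (NaOH:NaCl = 3:3): theoretical n(NaCl) = 4.81829 mol, so theoretical mass = 4.81829 × 58.44 = 281.581 g.
At 65.44% yield, actual mass of NaCl = 281.581 × 0.6544 = 184.267 g.

184.27 g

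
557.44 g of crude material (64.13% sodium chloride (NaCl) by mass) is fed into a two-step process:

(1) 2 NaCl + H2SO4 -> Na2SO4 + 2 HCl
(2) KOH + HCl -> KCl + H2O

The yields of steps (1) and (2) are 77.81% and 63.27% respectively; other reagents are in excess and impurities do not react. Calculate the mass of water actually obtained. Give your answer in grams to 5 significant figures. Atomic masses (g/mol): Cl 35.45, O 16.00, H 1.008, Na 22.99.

Pure NaCl = 557.44 × 0.6413 = 357.486 g.
M(NaCl) = 22.99 + 35.45 = 58.44 g/mol.
M(H2O) = 2(1.008) + 16.00 = 18.016 g/mol.
n(NaCl) = 357.486 / 58.44 = 6.11715 mol.
Step 1 (NaCl:HCl = 2:2): theoretical n(HCl) = 6.11715 mol; at 77.81% yield, n(HCl) = 4.75975 mol.
Step 2 (HCl:H2O = 1:1): theoretical n(H2O) = 4.75975 mol, so theoretical mass = 4.75975 × 18.016 = 85.7517 g.
At 63.27% yield, actual mass of H2O = 85.7517 × 0.6327 = 54.2551 g.

54.255 g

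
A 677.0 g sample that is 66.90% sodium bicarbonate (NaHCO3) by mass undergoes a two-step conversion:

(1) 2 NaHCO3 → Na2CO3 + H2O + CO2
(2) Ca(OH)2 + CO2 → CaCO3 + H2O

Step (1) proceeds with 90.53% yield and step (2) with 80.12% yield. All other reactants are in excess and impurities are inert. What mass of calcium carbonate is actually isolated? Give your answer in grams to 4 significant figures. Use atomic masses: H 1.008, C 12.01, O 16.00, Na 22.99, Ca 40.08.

Pure NaHCO3 = 677.0 × 0.6690 = 452.91 g.
M(NaHCO3) = 22.99 + 1.008 + 12.01 + 3(16.00) = 84.008 g/mol.
M(CaCO3) = 40.08 + 12.01 + 3(16.00) = 100.09 g/mol.
n(NaHCO3) = 452.91 / 84.008 = 5.3913 mol.
Step 1 (NaHCO3:CO2 = 2:1): theoretical n(CO2) = 2.6957 mol; at 90.53% yield, n(CO2) = 2.4404 mol.
Step 2 (CO2:CaCO3 = 1:1): theoretical n(CaCO3) = 2.4404 mol, so theoretical mass = 2.4404 × 100.09 = 244.26 g.
At 80.12% yield, actual mass of CaCO3 = 244.26 × 0.8012 = 195.70 g.

195.7 g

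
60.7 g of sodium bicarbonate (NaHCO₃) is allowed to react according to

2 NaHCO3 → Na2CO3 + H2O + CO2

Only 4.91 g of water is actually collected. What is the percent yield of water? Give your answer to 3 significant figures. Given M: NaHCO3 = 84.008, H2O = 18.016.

n(NaHCO3) = 60.70 g / 84.008 g/mol = 0.7226 mol.
From the equation the NaHCO3:H2O mole ratio is 2:1, so n(H2O) = 0.7226 × 1/2 = 0.3613 mol.
Mass of H2O = 0.3613 mol × 18.016 g/mol = 6.509 g.
This is the theoretical yield. Percent yield = 4.91 g / 6.509 g × 100% = 75.44%.

75.4 %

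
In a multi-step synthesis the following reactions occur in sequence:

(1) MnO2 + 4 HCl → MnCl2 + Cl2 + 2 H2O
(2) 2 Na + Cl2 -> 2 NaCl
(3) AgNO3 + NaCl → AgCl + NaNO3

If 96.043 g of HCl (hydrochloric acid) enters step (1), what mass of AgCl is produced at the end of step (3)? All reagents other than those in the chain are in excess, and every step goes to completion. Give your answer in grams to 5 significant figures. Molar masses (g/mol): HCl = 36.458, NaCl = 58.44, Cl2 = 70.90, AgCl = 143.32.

n(HCl) = 96.043 / 36.458 = 2.63435 mol.
Reaction (1): HCl→Cl2 ratio 4:1 ⇒ n(Cl2) = 0.658587 mol.
Reaction (2): Cl2→NaCl ratio 1:2 ⇒ n(NaCl) = 1.31717 mol.
Reaction (3): NaCl→AgCl ratio 1:1 ⇒ n(AgCl) = 1.31717 mol.
Mass of AgCl = 1.31717 × 143.32 = 188.777 g.

188.78 g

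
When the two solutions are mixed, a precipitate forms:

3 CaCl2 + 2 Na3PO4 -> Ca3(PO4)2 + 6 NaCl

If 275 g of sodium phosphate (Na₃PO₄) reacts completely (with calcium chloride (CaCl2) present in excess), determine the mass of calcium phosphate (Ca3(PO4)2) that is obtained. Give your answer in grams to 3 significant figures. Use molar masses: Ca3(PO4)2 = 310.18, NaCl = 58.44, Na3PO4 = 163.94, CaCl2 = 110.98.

n(Na3PO4) = 275.0 g / 163.94 g/mol = 1.677 mol.
From the equation the Na3PO4:Ca3(PO4)2 mole ratio is 2:1, so n(Ca3(PO4)2) = 1.677 × 1/2 = 0.8387 mol.
Mass of Ca3(PO4)2 = 0.8387 mol × 310.18 g/mol = 260.2 g.

260 g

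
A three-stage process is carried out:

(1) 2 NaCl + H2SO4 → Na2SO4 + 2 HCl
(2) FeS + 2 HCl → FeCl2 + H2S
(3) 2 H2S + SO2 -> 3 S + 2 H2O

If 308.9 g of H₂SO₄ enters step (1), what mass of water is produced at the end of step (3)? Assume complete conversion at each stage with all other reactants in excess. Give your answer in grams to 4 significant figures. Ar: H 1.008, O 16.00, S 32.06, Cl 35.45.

M(H2SO4) = 2(1.008) + 32.06 + 4(16.00) = 98.076 g/mol.
M(H2O) = 2(1.008) + 16.00 = 18.016 g/mol.
n(H2SO4) = 308.9 / 98.076 = 3.1496 mol.
Reaction (1): H2SO4→HCl ratio 1:2 ⇒ n(HCl) = 6.2992 mol.
Reaction (2): HCl→H2S ratio 2:1 ⇒ n(H2S) = 3.1496 mol.
Reaction (3): H2S→H2O ratio 2:2 ⇒ n(H2O) = 3.1496 mol.
Mass of H2O = 3.1496 × 18.016 = 56.743 g.

56.74 g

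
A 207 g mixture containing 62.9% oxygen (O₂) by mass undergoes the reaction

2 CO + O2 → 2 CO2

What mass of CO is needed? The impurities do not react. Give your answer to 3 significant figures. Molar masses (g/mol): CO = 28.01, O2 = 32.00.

Mass of pure O2 = 207 g × 0.629 = 130.2 g.
n(O2) = 130.2 g / 32.00 g/mol = 4.069 mol.
From the equation the O2:CO mole ratio is 1:2, so n(CO) = 4.069 × 2/1 = 8.138 mol.
Mass of CO = 8.138 mol × 28.01 g/mol = 227.9 g.

228 g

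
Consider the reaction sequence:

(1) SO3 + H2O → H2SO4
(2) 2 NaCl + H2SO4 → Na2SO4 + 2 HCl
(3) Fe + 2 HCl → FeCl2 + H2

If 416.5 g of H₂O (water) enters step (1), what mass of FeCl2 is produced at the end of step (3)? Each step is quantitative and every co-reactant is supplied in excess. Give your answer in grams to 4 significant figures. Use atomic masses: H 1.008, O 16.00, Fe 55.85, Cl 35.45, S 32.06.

M(H2O) = 2(1.008) + 16.00 = 18.016 g/mol.
M(FeCl2) = 55.85 + 2(35.45) = 126.75 g/mol.
n(H2O) = 416.5 / 18.016 = 23.118 mol.
Reaction (1): H2O→H2SO4 ratio 1:1 ⇒ n(H2SO4) = 23.118 mol.
Reaction (2): H2SO4→HCl ratio 1:2 ⇒ n(HCl) = 46.237 mol.
Reaction (3): HCl→FeCl2 ratio 2:1 ⇒ n(FeCl2) = 23.118 mol.
Mass of FeCl2 = 23.118 × 126.75 = 2930.2 g.

2930 g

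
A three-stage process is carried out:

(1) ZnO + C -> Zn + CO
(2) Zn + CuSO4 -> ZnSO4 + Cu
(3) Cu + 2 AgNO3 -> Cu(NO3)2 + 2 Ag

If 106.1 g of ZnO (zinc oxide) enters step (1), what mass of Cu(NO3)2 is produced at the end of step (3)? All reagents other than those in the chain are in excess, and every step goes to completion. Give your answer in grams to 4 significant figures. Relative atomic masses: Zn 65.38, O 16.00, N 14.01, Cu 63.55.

244.5 g

M(ZnO) = 65.38 + 16.00 = 81.38 g/mol.
M(Cu(NO3)2) = 63.55 + 2(14.01) + 6(16.00) = 187.57 g/mol.
n(ZnO) = 106.1 / 81.38 = 1.3038 mol.
Reaction (1): ZnO→Zn ratio 1:1 ⇒ n(Zn) = 1.3038 mol.
Reaction (2): Zn→Cu ratio 1:1 ⇒ n(Cu) = 1.3038 mol.
Reaction (3): Cu→Cu(NO3)2 ratio 1:1 ⇒ n(Cu(NO3)2) = 1.3038 mol.
Mass of Cu(NO3)2 = 1.3038 × 187.57 = 244.55 g.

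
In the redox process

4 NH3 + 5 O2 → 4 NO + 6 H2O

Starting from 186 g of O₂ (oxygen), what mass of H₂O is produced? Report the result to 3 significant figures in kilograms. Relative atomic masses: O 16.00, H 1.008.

0.126 kg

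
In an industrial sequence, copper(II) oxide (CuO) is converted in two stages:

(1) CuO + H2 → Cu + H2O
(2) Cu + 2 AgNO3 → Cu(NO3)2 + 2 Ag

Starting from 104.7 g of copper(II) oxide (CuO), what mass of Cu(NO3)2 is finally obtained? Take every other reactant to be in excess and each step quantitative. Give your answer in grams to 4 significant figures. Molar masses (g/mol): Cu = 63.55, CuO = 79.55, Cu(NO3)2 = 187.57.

n(CuO) = 104.70 / 79.55 = 1.3162 mol.
Step 1 gives a 1:1 ratio of CuO to Cu, so n(Cu) = 1.3162 mol.
In step 2 the Cu:Cu(NO3)2 ratio is 1:1, so n(Cu(NO3)2) = 1.3162 mol.
Mass of Cu(NO3)2 = 1.3162 × 187.57 = 246.87 g.

246.9 g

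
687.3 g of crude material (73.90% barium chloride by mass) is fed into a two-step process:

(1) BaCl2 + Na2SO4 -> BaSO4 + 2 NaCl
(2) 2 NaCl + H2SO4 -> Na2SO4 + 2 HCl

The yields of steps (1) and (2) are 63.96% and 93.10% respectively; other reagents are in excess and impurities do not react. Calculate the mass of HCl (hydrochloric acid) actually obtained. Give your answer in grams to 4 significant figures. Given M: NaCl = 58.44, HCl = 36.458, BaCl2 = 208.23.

105.9 g

Pure BaCl2 = 687.3 × 0.7390 = 507.91 g.
n(BaCl2) = 507.91 / 208.23 = 2.4392 mol.
Step 1 (BaCl2:NaCl = 1:2): theoretical n(NaCl) = 4.8784 mol; at 63.96% yield, n(NaCl) = 3.1202 mol.
Step 2 (NaCl:HCl = 2:2): theoretical n(HCl) = 3.1202 mol, so theoretical mass = 3.1202 × 36.458 = 113.76 g.
At 93.10% yield, actual mass of HCl = 113.76 × 0.9310 = 105.91 g.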